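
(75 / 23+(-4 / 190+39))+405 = 977219 / 2185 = 447.24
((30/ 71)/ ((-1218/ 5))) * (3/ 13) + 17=3185198/ 187369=17.00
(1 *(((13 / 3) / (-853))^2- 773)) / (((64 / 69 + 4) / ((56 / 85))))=-1629956157368 / 15770925075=-103.35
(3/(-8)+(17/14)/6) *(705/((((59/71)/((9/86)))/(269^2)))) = -315116597385/284144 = -1109003.17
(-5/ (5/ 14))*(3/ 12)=-3.50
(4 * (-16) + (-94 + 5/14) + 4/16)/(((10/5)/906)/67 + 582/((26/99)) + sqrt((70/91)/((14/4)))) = -380102399274591513/5351806591202629228 + 52775506768491 * sqrt(455)/74925292276836809192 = -0.07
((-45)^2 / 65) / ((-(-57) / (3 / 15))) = 27 / 247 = 0.11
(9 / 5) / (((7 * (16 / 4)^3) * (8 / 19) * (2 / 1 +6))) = 171 / 143360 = 0.00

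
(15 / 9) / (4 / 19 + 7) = 95 / 411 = 0.23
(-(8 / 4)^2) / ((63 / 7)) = -4 / 9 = -0.44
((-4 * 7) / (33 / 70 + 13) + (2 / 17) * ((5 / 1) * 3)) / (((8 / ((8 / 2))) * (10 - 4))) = -2515 / 96186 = -0.03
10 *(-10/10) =-10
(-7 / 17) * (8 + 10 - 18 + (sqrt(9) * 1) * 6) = -126 / 17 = -7.41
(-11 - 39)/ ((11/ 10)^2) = -41.32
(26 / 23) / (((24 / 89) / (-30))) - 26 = -6981 / 46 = -151.76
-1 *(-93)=93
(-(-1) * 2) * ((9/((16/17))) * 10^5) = 1912500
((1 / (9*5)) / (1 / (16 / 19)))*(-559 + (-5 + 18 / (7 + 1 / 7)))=-74864 / 7125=-10.51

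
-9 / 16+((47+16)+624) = 10983 / 16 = 686.44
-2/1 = -2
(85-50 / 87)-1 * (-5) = 7780 / 87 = 89.43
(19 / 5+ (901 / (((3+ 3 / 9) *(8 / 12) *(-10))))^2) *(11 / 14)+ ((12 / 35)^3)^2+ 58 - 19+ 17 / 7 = 314369725096877 / 235298000000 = 1336.05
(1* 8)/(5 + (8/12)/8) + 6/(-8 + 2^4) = 567/244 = 2.32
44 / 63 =0.70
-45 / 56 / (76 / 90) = -2025 / 2128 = -0.95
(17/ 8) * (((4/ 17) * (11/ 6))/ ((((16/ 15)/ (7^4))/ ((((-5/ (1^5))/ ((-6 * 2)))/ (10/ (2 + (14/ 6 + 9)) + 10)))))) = 660275/ 8256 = 79.98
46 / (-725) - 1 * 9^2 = -58771 / 725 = -81.06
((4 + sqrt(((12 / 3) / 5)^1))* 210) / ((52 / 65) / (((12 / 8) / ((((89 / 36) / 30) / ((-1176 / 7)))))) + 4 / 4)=28576800* sqrt(5) / 340111 + 285768000 / 340111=1028.10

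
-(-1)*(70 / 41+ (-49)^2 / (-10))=-97741 / 410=-238.39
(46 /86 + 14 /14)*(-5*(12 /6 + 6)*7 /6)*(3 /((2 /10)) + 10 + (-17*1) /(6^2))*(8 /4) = -1359820 /387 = -3513.75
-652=-652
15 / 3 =5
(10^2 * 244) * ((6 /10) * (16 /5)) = 46848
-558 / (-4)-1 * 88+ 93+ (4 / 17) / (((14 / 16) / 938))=13489 / 34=396.74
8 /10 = 4 /5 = 0.80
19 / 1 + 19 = 38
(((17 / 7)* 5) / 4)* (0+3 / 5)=51 / 28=1.82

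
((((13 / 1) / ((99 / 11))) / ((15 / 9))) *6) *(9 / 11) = 4.25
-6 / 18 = -1 / 3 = -0.33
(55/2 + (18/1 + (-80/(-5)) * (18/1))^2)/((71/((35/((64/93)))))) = 609749385/9088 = 67093.90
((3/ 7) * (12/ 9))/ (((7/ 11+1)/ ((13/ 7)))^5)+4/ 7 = 91555078319/ 55576446408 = 1.65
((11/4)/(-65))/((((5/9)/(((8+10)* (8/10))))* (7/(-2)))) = 3564/11375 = 0.31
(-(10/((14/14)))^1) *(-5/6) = 8.33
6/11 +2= 28/11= 2.55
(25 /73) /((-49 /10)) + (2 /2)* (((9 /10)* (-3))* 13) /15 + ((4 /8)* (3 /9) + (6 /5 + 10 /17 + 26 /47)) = 21049871 /214351725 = 0.10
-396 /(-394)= 198 /197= 1.01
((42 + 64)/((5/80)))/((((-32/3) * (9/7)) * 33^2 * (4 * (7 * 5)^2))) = -53/2286900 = -0.00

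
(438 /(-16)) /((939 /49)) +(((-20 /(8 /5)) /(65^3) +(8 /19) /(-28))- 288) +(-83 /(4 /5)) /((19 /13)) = -1318583048691 /3658356520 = -360.43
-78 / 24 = -13 / 4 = -3.25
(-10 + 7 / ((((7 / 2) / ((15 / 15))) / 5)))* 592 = 0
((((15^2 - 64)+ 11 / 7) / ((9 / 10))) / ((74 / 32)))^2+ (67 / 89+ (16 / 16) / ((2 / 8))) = 2952926645903 / 483586929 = 6106.30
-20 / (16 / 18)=-22.50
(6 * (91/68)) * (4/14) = 39/17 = 2.29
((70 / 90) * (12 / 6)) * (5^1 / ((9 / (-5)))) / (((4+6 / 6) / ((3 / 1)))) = -70 / 27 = -2.59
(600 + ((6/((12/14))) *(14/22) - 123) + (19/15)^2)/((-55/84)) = -33475988/45375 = -737.76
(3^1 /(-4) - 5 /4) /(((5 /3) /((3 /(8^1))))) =-9 /20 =-0.45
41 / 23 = 1.78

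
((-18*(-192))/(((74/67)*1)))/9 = 12864/37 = 347.68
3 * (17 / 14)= 51 / 14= 3.64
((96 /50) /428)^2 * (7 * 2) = 2016 /7155625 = 0.00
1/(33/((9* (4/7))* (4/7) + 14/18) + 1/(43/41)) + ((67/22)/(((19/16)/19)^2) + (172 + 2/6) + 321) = 2646631415/2078934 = 1273.07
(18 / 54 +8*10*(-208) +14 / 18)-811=-157049 / 9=-17449.89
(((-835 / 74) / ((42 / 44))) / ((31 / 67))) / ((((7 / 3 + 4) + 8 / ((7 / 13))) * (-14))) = 123079 / 1429162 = 0.09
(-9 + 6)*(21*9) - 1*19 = -586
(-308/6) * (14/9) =-2156/27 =-79.85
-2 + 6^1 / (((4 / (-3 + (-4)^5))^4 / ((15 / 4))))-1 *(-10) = 50060396858941 / 512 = 97774212615.12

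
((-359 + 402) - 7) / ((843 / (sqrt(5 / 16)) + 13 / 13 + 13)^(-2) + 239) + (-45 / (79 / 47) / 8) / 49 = 1888320 * sqrt(5) / 820405743241112569 + 2091735996800689211733 / 25406325056690774036792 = 0.08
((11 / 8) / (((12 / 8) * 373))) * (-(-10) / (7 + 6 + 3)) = 55 / 35808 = 0.00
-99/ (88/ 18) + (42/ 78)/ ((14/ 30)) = -993/ 52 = -19.10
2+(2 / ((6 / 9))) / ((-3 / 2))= 0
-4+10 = 6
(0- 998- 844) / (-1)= 1842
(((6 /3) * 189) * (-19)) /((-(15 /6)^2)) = 28728 /25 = 1149.12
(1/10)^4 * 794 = 397/5000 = 0.08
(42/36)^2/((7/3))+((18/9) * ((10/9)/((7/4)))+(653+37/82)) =6770605/10332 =655.30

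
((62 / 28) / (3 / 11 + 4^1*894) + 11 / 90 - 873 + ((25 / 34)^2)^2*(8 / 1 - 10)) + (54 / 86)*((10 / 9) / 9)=-873.38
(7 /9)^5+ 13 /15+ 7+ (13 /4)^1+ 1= 14645681 /1180980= 12.40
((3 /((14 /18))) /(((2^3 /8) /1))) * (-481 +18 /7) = -90423 /49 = -1845.37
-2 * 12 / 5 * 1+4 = -4 / 5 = -0.80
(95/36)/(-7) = -95/252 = -0.38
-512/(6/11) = -2816/3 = -938.67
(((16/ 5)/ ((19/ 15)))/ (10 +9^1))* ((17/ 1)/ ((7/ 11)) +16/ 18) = 27824/ 7581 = 3.67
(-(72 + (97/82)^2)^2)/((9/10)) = -1217893851845/203454792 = -5986.07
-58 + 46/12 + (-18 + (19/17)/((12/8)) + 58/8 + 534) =95845/204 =469.83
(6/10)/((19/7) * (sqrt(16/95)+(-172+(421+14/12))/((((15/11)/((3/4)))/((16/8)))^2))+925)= 18486213480/53813925080401 - 1209600 * sqrt(95)/53813925080401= 0.00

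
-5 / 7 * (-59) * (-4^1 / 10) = -118 / 7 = -16.86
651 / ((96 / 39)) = 8463 / 32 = 264.47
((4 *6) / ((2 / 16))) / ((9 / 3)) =64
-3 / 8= -0.38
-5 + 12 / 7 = -23 / 7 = -3.29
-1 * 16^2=-256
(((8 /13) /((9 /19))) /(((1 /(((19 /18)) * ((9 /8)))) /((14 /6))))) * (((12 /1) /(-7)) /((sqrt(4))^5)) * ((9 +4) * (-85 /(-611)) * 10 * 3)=-153425 /14664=-10.46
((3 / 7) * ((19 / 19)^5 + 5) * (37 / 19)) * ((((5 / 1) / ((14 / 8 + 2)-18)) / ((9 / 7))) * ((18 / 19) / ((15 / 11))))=-6512 / 6859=-0.95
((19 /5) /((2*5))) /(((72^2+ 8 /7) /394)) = 26201 /907400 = 0.03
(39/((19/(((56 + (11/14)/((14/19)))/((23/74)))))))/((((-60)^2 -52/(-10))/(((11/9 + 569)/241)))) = 34512603775/139535651787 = 0.25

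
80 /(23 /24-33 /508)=89.55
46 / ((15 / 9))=138 / 5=27.60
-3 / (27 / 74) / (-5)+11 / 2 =643 / 90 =7.14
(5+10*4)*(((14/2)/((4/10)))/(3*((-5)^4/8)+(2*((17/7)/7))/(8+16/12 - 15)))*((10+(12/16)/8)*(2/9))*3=145775/6444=22.62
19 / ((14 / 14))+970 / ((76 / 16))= 4241 / 19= 223.21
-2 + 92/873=-1654/873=-1.89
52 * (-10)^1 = -520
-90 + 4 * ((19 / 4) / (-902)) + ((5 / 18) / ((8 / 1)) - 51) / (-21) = -119462999 / 1363824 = -87.59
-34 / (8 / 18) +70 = -13 / 2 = -6.50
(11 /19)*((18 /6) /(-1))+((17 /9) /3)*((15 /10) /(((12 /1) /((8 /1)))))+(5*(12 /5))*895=5509052 /513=10738.89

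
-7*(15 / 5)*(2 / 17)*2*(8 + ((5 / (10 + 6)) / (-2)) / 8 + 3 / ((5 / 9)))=-66.12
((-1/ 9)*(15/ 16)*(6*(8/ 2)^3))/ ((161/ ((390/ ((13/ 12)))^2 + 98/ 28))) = -5184140/ 161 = -32199.63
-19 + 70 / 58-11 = -28.79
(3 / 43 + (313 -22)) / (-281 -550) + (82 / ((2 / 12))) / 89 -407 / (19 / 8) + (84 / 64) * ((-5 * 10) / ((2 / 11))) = -169874417043 / 322264016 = -527.13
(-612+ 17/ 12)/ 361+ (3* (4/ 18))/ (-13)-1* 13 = -276749/ 18772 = -14.74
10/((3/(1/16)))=5/24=0.21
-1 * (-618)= 618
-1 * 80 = -80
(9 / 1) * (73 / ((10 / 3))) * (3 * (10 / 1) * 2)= 11826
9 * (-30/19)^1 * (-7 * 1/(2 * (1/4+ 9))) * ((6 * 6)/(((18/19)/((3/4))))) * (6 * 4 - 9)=85050/37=2298.65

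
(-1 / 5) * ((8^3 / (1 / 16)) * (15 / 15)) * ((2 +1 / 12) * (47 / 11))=-481280 / 33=-14584.24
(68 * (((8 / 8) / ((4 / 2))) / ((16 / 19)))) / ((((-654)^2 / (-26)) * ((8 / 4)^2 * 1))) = -4199 / 6843456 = -0.00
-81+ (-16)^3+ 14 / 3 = -12517 / 3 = -4172.33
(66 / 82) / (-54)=-11 / 738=-0.01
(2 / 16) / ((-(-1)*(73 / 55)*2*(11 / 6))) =15 / 584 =0.03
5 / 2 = 2.50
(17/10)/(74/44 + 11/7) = 0.52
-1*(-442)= 442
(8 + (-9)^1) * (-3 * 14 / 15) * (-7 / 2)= -49 / 5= -9.80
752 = 752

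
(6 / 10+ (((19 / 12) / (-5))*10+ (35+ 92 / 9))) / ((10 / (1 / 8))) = 3839 / 7200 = 0.53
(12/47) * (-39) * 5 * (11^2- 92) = -67860/47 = -1443.83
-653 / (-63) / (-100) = -653 / 6300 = -0.10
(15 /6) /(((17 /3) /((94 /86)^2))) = 0.53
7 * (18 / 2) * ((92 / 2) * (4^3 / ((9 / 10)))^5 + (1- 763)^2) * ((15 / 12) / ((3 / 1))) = 43218408422416115 / 19683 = 2195722624722.66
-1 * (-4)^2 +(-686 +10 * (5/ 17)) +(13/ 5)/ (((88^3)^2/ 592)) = -1724680677285903/ 2467146711040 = -699.06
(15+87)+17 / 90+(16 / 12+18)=10937 / 90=121.52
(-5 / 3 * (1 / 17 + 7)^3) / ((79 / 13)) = -37440000 / 388127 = -96.46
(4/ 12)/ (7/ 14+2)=2/ 15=0.13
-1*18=-18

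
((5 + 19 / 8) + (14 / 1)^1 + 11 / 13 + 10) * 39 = 10053 / 8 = 1256.62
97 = 97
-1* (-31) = 31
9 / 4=2.25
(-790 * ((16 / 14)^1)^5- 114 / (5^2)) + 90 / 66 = -7133621353 / 4621925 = -1543.43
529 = 529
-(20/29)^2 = -400/841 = -0.48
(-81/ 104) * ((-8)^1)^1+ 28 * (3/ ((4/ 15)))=4176/ 13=321.23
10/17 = 0.59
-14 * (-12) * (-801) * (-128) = 17224704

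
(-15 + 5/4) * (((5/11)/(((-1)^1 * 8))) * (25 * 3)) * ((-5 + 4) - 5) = -351.56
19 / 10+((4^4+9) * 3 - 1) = 7959 / 10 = 795.90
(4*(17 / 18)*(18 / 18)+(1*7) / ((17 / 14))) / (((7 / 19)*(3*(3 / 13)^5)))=10299667820 / 780759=13191.87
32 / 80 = 2 / 5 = 0.40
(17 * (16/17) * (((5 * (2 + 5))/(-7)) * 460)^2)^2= 7163929600000000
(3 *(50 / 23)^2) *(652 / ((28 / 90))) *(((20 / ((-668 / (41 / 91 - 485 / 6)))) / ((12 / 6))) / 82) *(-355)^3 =-45008121239244140625 / 2307254131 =-19507223168.23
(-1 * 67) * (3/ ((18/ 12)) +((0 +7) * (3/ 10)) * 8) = -6298/ 5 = -1259.60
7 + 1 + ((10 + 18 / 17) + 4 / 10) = 1654 / 85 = 19.46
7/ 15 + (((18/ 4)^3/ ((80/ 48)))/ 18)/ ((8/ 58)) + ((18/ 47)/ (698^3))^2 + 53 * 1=289268102086174833482281/ 3831947149853424776640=75.49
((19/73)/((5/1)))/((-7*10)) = -19/25550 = -0.00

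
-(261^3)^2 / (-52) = 316113500535561 / 52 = 6079105779530.02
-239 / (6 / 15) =-1195 / 2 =-597.50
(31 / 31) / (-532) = -1 / 532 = -0.00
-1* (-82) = 82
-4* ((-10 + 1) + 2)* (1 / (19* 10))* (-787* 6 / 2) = -33054 / 95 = -347.94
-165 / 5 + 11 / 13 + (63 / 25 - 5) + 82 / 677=-34.51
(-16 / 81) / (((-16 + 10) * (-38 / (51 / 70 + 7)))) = -1082 / 161595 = -0.01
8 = 8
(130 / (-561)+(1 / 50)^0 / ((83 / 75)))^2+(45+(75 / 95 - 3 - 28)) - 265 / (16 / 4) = -8405104728659 / 164776585644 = -51.01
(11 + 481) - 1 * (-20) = 512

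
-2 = -2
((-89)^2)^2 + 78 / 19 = 1192102657 / 19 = 62742245.11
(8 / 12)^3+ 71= 1925 / 27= 71.30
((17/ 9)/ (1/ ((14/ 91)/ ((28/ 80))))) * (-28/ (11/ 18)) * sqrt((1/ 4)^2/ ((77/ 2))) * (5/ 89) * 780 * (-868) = 50592000 * sqrt(154)/ 10769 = 58299.77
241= 241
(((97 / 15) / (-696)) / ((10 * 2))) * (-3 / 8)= 97 / 556800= 0.00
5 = 5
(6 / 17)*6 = 36 / 17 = 2.12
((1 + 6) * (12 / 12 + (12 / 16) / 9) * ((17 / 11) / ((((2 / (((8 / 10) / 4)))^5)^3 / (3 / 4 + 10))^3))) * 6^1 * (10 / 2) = 122997329 / 281600000000000000000000000000000000000000000000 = 0.00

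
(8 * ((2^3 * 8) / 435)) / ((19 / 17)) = 8704 / 8265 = 1.05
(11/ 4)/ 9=11/ 36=0.31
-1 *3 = -3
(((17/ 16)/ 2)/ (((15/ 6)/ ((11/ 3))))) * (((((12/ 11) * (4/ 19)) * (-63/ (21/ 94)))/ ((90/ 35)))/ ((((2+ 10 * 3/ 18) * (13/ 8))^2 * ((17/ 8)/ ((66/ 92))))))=-758016/ 4061915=-0.19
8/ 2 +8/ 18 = 40/ 9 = 4.44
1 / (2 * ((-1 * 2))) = -1 / 4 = -0.25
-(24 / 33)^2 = -64 / 121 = -0.53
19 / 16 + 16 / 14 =261 / 112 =2.33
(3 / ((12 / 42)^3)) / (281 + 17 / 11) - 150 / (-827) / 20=454633 / 979168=0.46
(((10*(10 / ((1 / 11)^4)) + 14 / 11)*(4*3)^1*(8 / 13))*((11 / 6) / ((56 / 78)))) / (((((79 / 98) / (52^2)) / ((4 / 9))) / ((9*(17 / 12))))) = 41457913299712 / 79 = 524783712654.58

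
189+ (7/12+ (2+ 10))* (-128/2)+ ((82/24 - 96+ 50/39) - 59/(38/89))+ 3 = -832705/988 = -842.82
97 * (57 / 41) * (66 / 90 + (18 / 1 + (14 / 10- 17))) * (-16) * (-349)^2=-168808390736 / 205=-823455564.57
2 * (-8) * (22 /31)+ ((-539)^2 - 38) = 9004621 /31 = 290471.65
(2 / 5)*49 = 98 / 5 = 19.60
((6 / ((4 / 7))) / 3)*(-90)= -315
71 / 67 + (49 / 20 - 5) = -1997 / 1340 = -1.49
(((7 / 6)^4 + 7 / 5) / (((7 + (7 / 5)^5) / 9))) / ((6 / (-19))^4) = 237.81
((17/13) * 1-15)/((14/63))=-801/13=-61.62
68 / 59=1.15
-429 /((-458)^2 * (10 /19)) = -8151 /2097640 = -0.00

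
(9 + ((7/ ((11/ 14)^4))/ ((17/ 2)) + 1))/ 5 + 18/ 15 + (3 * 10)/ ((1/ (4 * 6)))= 900549376/ 1244485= 723.63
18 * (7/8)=63/4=15.75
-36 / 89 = -0.40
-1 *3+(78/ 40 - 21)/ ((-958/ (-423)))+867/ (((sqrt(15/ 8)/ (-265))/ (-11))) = -218643/ 19160+336974 *sqrt(30) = 1845671.20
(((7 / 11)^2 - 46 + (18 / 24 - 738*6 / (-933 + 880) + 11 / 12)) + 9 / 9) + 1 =800704 / 19239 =41.62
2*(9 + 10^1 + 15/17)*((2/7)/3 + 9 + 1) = 143312/357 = 401.43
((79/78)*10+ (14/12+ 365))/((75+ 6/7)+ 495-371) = 205457/109122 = 1.88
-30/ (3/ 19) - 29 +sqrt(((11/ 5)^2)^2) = -5354/ 25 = -214.16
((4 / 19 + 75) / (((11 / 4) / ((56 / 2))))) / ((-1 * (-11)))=160048 / 2299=69.62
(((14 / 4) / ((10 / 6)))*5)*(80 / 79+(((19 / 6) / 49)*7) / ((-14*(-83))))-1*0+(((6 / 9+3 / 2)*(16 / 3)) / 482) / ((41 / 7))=347474413597 / 32654017368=10.64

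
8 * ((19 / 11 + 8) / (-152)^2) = 107 / 31768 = 0.00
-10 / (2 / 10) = -50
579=579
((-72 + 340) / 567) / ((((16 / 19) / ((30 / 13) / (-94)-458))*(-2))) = 50893267 / 395928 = 128.54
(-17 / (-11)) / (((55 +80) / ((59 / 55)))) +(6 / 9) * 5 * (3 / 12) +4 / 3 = 355931 / 163350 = 2.18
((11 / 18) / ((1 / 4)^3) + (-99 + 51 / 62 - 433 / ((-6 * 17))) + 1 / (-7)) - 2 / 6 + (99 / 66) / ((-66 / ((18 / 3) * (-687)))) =28036823 / 730422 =38.38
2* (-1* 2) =-4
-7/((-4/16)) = 28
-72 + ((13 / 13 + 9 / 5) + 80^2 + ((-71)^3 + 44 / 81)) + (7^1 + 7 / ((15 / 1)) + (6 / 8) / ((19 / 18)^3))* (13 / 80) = -39065908492901 / 111115800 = -351578.34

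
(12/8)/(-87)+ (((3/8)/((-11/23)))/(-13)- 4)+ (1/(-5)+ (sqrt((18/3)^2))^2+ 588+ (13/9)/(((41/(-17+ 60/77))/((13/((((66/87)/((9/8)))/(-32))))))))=509221265173/523683160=972.38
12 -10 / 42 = 247 / 21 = 11.76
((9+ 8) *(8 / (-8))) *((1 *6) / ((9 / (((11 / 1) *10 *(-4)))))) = 14960 / 3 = 4986.67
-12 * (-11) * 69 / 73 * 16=145728 / 73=1996.27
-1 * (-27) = 27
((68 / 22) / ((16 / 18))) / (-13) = -153 / 572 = -0.27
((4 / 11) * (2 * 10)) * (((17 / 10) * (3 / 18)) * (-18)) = -408 / 11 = -37.09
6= 6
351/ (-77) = -4.56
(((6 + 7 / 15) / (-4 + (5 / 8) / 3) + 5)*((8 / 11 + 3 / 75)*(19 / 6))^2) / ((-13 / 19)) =-457748938961 / 16103587500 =-28.43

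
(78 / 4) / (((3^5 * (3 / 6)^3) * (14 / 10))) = 260 / 567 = 0.46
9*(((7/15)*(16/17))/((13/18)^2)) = 108864/14365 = 7.58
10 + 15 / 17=10.88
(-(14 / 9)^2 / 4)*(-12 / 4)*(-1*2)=-3.63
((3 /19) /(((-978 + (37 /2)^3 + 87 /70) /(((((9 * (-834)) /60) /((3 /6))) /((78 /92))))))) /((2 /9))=-14501592 /370342661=-0.04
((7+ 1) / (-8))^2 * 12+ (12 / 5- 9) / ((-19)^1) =1173 / 95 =12.35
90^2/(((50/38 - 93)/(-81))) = 7156.08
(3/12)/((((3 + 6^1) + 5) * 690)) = 0.00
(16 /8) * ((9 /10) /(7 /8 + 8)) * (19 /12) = 114 /355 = 0.32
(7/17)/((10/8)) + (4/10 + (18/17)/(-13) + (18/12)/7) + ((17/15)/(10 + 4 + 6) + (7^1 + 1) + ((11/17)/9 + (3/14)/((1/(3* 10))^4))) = 241676017907/1392300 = 173580.42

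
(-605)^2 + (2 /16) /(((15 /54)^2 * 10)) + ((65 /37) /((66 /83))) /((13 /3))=74486224217 /203500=366025.67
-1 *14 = -14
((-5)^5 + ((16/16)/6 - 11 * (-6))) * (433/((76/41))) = -714519.32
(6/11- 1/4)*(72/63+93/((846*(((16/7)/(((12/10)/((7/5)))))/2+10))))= 335205/984368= 0.34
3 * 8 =24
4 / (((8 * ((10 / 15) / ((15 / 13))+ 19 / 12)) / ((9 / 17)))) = 0.12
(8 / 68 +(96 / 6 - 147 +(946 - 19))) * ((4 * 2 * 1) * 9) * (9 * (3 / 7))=26310096 / 119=221093.24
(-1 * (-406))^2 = 164836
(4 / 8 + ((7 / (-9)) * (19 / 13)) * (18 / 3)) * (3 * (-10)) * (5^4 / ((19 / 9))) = 13865625 / 247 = 56136.13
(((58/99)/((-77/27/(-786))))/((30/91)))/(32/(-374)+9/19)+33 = 98214891/75845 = 1294.94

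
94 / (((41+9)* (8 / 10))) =47 / 20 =2.35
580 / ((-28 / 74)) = -10730 / 7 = -1532.86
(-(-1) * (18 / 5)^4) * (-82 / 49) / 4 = -2152008 / 30625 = -70.27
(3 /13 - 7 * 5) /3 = -452 /39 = -11.59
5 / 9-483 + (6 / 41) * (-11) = -178616 / 369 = -484.05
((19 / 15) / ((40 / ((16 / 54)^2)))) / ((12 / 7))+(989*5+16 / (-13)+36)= 10618489883 / 2132325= 4979.77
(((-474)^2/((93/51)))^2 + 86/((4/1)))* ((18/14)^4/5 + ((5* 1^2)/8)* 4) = 2134212821806588297/46147220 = 46247917465.16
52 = 52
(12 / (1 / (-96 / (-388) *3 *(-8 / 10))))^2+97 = 34760761 / 235225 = 147.78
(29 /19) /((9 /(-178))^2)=918836 /1539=597.03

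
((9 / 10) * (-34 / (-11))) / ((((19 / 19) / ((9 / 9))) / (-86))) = -13158 / 55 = -239.24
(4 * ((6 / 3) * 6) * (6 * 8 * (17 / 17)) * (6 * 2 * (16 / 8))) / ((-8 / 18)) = -124416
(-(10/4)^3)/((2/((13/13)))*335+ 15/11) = -275/11816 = -0.02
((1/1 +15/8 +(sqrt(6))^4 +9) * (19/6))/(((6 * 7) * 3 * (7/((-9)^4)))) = 1768311/1568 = 1127.75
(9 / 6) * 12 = 18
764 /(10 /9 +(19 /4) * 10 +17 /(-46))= 79074 /4993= 15.84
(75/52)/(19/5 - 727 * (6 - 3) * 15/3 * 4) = -375/11340212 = -0.00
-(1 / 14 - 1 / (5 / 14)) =191 / 70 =2.73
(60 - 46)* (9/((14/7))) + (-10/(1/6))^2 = 3663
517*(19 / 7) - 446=6701 / 7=957.29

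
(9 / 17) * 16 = 144 / 17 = 8.47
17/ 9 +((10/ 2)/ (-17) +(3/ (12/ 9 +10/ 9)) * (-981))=-4047143/ 3366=-1202.36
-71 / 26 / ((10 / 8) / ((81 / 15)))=-3834 / 325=-11.80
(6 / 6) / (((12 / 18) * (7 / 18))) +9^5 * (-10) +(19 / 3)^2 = -37198100 / 63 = -590446.03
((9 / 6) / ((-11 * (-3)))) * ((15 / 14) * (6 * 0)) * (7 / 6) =0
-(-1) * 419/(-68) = -419/68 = -6.16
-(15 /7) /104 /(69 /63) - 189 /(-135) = 16519 /11960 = 1.38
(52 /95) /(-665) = -52 /63175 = -0.00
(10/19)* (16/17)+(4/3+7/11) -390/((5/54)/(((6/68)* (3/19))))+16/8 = -577889/10659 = -54.22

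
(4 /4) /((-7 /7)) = -1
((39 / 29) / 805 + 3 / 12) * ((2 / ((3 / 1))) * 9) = 70503 / 46690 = 1.51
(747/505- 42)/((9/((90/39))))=-13642/1313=-10.39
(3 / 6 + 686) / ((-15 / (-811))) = 1113503 / 30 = 37116.77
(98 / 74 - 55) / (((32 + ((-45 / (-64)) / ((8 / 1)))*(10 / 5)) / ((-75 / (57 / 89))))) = 1131225600 / 5790611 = 195.36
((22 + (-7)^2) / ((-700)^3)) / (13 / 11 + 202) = -781 / 766605000000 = -0.00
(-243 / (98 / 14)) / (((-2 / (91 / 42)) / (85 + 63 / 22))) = 2035449 / 616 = 3304.30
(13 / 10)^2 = 169 / 100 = 1.69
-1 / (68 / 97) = -97 / 68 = -1.43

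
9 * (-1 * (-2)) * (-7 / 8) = -63 / 4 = -15.75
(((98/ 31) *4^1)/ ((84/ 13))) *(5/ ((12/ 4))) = 910/ 279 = 3.26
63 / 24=21 / 8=2.62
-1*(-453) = 453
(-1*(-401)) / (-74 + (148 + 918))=0.40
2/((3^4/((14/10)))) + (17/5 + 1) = 1796/405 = 4.43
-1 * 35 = -35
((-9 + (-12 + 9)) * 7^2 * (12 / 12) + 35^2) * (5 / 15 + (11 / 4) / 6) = 12103 / 24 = 504.29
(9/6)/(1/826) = 1239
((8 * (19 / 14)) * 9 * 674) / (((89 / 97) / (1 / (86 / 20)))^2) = 433769954400 / 102521503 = 4231.01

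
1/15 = 0.07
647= 647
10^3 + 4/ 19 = 19004/ 19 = 1000.21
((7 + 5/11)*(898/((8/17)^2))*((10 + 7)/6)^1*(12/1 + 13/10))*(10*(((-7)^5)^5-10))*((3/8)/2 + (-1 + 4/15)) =2113250103106612661404579925537447/253440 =8338265874000207786476404000.00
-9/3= -3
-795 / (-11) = 795 / 11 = 72.27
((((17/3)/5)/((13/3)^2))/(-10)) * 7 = -357/8450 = -0.04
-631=-631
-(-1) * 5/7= 5/7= 0.71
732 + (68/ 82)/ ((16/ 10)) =120133/ 164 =732.52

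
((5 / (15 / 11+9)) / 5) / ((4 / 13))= 143 / 456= 0.31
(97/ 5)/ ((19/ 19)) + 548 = 2837/ 5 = 567.40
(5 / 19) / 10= 1 / 38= 0.03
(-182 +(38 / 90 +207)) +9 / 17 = 19853 / 765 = 25.95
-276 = -276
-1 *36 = -36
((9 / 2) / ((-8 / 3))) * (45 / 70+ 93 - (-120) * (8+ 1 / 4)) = -409617 / 224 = -1828.65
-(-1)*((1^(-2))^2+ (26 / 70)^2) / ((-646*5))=-41 / 116375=-0.00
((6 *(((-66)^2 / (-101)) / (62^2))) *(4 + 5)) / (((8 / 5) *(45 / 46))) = -75141 / 194122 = -0.39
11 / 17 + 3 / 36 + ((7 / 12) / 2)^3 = 177479 / 235008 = 0.76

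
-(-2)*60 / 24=5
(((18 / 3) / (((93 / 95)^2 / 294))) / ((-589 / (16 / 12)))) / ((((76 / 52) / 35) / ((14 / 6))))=-62426000 / 268119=-232.83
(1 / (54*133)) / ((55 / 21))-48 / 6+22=263341 / 18810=14.00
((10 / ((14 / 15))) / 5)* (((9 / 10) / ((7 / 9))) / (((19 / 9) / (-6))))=-6561 / 931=-7.05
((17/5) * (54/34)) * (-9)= -243/5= -48.60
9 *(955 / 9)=955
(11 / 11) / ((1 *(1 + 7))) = 1 / 8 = 0.12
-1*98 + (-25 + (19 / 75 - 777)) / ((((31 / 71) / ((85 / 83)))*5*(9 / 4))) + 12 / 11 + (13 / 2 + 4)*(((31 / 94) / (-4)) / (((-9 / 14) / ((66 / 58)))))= -54689710197167 / 208315740600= -262.53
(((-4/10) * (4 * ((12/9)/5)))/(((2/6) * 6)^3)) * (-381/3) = 508/75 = 6.77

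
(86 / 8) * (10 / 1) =215 / 2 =107.50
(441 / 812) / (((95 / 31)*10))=1953 / 110200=0.02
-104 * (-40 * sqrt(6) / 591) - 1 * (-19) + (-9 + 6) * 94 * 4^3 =-18029 + 4160 * sqrt(6) / 591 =-18011.76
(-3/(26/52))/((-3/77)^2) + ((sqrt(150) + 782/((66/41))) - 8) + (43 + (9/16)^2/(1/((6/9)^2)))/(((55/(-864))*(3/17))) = -2414009/330 + 5*sqrt(6) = -7302.93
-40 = -40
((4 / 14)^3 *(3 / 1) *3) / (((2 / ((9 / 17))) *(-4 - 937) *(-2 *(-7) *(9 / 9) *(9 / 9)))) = -162 / 38408797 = -0.00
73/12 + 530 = 6433/12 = 536.08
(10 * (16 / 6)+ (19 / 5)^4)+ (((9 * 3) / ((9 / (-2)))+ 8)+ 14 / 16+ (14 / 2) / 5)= 239.46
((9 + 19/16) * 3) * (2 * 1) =489/8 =61.12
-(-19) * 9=171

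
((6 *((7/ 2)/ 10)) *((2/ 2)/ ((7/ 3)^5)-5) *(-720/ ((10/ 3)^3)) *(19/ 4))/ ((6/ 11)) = 531943038/ 300125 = 1772.40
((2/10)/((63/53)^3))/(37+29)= 148877/82515510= 0.00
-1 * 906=-906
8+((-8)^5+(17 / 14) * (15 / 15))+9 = -32749.79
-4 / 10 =-2 / 5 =-0.40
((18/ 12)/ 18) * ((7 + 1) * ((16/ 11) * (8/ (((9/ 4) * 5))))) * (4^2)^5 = 1073741824/ 1485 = 723058.47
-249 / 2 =-124.50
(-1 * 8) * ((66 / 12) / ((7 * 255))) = -44 / 1785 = -0.02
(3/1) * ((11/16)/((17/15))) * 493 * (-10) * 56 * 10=-5024250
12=12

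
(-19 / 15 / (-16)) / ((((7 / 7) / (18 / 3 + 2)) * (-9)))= -19 / 270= -0.07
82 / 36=41 / 18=2.28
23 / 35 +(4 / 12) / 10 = 29 / 42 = 0.69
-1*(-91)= 91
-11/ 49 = -0.22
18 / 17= 1.06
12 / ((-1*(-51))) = 4 / 17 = 0.24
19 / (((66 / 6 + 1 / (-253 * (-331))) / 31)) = 53.55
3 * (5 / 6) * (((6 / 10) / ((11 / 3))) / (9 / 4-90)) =-2 / 429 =-0.00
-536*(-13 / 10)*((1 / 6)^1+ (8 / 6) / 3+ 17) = 552214 / 45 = 12271.42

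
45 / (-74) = -45 / 74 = -0.61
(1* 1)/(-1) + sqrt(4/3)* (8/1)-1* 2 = -3 + 16* sqrt(3)/3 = 6.24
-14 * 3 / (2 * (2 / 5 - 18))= 105 / 88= 1.19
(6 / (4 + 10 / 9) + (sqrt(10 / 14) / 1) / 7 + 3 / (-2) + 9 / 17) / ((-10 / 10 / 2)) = -159 / 391 - 2* sqrt(35) / 49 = -0.65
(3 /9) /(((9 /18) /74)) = 148 /3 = 49.33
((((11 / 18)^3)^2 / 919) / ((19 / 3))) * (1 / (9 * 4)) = 1771561 / 7126649319168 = 0.00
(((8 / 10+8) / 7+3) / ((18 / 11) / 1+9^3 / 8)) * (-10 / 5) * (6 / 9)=-52448 / 857115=-0.06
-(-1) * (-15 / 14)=-15 / 14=-1.07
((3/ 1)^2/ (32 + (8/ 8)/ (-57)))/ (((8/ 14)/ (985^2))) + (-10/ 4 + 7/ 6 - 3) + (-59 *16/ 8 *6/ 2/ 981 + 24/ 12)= 1139287073573/ 2384484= 477791.87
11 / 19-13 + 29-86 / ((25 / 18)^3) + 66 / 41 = -169318383 / 12171875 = -13.91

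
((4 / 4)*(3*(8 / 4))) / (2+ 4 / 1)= 1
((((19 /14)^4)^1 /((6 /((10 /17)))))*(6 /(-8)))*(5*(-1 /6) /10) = 651605 /31347456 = 0.02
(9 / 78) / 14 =3 / 364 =0.01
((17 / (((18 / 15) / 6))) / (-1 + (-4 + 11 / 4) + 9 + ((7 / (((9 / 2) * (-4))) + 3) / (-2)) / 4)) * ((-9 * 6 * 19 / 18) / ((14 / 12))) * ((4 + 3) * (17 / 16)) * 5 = -889542 / 37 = -24041.68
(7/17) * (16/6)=56/51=1.10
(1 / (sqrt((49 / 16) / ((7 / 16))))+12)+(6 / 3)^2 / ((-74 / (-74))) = sqrt(7) / 7+16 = 16.38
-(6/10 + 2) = -13/5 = -2.60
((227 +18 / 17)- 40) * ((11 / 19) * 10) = 351670 / 323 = 1088.76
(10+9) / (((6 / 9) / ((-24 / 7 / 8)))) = -171 / 14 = -12.21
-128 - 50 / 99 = -12722 / 99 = -128.51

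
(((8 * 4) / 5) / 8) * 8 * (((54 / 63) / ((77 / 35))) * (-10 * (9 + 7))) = -30720 / 77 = -398.96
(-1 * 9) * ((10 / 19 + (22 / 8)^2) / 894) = -7377 / 90592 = -0.08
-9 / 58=-0.16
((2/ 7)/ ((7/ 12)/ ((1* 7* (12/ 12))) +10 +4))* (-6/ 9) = -16/ 1183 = -0.01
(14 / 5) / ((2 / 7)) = 49 / 5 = 9.80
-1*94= -94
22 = 22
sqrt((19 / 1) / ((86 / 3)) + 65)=8.10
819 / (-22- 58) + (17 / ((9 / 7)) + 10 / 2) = 5749 / 720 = 7.98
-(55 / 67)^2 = -0.67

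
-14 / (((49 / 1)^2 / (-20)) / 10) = 1.17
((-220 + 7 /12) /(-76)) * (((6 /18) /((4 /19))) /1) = 2633 /576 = 4.57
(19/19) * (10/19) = 10/19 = 0.53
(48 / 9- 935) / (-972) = 2789 / 2916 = 0.96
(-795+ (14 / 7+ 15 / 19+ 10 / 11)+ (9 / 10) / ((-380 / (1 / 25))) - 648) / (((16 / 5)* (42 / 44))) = -214867157 / 456000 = -471.20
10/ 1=10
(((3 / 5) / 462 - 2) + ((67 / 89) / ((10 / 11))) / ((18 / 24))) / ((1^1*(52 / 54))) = -1655253 / 1781780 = -0.93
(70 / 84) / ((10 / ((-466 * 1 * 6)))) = -233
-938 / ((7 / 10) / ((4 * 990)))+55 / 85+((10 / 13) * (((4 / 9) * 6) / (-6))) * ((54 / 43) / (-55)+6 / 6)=-4992244906345 / 940797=-5306399.69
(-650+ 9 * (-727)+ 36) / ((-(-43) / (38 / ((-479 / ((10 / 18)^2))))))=6799150 / 1668357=4.08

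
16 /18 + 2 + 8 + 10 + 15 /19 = 3707 /171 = 21.68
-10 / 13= -0.77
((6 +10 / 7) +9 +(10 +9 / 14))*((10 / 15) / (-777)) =-379 / 16317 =-0.02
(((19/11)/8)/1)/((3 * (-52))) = -19/13728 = -0.00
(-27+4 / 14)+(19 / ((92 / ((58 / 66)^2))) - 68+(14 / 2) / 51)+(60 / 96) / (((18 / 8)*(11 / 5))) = -374725231 / 3974124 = -94.29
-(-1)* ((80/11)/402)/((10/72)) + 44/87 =40780/64119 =0.64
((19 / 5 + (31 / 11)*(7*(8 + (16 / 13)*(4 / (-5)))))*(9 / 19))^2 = 2319289281 / 511225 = 4536.73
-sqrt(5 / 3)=-sqrt(15) / 3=-1.29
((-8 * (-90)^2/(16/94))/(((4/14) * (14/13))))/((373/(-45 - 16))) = 75473775/373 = 202342.56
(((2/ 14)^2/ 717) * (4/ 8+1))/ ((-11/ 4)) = -2/ 128821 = -0.00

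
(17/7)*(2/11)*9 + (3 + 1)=614/77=7.97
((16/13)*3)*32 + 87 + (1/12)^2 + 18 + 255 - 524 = -85811/1872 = -45.84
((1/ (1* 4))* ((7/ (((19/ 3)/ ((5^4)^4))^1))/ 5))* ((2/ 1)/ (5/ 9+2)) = 5767822265625/ 874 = 6599338976.69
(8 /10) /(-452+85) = -4 /1835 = -0.00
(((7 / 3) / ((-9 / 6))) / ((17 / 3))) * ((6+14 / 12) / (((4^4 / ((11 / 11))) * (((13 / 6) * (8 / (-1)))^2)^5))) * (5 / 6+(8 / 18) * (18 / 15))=-26989767 / 6291038210902961684480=-0.00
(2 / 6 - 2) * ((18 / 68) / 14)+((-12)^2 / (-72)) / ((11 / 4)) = -3973 / 5236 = -0.76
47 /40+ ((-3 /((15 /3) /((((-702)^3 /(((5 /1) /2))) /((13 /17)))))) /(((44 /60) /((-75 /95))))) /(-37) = 977171558971 /309320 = 3159095.95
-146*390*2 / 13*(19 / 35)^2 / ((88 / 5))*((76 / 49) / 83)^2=-456644784 / 8915323571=-0.05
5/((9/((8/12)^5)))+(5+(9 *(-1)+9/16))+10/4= -30245/34992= -0.86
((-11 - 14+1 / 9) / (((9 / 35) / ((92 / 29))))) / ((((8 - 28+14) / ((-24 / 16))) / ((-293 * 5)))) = 264168800 / 2349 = 112460.11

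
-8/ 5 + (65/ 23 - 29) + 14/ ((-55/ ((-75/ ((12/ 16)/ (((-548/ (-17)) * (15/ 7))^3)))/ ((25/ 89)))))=9095422515194242/ 304532305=29866856.05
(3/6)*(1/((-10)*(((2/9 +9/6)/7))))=-63/310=-0.20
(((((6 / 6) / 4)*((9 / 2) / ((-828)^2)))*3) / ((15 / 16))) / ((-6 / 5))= -1 / 228528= -0.00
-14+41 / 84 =-1135 / 84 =-13.51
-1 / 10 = -0.10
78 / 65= 6 / 5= 1.20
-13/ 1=-13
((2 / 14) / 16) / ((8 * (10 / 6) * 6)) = 1 / 8960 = 0.00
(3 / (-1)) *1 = -3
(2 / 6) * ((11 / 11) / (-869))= -1 / 2607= -0.00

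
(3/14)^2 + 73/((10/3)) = 21507/980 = 21.95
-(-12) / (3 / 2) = 8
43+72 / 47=2093 / 47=44.53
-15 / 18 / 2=-5 / 12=-0.42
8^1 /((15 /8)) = 64 /15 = 4.27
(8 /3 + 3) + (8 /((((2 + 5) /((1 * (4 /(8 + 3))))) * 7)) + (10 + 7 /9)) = 80060 /4851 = 16.50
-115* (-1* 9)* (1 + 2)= 3105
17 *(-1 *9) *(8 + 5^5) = -479349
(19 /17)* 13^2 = 3211 /17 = 188.88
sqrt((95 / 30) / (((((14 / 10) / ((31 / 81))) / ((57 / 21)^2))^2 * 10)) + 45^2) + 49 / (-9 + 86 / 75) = -3675 / 589 + sqrt(56306844955185) / 166698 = 38.77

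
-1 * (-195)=195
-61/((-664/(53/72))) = 3233/47808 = 0.07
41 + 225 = 266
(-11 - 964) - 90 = -1065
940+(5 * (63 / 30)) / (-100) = 187979 / 200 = 939.90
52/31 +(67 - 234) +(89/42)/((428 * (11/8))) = -126671866/766227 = -165.32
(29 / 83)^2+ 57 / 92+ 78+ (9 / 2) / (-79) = 3939683165 / 50069252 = 78.68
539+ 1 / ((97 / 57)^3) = 492115940 / 912673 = 539.20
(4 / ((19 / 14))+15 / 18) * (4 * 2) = 1724 / 57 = 30.25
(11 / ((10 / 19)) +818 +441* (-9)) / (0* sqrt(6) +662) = -31301 / 6620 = -4.73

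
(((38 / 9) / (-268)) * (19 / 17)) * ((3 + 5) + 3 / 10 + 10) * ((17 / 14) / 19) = -1159 / 56280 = -0.02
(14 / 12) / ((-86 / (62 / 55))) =-217 / 14190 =-0.02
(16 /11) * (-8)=-128 /11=-11.64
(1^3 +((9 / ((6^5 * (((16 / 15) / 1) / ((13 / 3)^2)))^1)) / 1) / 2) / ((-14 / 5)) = -0.36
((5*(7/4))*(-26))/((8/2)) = -455/8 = -56.88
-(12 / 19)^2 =-0.40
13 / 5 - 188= -185.40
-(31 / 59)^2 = -961 / 3481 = -0.28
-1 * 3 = -3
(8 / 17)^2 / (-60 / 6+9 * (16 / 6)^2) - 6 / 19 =-0.31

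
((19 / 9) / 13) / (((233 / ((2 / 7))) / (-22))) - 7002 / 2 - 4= -668849471 / 190827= -3505.00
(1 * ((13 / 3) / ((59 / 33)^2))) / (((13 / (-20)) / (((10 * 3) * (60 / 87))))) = -4356000 / 100949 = -43.15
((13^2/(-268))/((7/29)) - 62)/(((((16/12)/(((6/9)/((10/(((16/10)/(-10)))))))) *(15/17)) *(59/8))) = 4121242/51883125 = 0.08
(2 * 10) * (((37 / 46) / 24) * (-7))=-1295 / 276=-4.69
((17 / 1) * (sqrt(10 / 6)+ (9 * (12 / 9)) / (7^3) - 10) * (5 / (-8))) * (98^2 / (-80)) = -203371 / 16+ 40817 * sqrt(15) / 96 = -11063.98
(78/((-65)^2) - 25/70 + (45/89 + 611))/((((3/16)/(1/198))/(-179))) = -177204308516/60135075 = -2946.77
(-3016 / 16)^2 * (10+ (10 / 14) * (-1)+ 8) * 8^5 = 140882812928 / 7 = 20126116132.57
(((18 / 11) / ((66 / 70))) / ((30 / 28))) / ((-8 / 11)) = -49 / 22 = -2.23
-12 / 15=-4 / 5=-0.80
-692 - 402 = -1094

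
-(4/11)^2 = -16/121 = -0.13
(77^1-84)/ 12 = -7/ 12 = -0.58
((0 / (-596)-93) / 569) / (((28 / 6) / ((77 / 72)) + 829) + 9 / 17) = -17391 / 88728722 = -0.00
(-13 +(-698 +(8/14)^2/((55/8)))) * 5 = -1916017/539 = -3554.76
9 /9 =1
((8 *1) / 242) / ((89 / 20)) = 80 / 10769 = 0.01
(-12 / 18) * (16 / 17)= -32 / 51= -0.63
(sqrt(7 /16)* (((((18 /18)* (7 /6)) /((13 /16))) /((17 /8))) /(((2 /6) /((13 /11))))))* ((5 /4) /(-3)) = -140* sqrt(7) /561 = -0.66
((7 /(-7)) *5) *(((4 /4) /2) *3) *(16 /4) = -30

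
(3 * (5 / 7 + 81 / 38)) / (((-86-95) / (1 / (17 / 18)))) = -20439 / 409241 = -0.05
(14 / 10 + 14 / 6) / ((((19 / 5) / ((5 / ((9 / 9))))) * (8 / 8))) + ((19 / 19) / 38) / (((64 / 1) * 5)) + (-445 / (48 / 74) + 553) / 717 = 123635191 / 26156160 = 4.73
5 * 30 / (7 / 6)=900 / 7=128.57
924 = 924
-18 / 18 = -1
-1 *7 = -7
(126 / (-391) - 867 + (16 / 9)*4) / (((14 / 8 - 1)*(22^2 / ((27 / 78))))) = -3027083 / 3690258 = -0.82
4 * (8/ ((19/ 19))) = 32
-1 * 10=-10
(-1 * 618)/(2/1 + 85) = -206/29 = -7.10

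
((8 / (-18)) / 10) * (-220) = 88 / 9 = 9.78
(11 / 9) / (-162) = -11 / 1458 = -0.01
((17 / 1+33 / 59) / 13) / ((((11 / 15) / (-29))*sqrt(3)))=-150220*sqrt(3) / 8437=-30.84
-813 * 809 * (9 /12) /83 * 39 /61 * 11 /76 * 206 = -87187623237 /769576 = -113293.06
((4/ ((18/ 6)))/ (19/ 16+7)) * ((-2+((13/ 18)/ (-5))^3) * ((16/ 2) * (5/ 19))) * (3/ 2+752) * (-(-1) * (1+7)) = -563332321024/ 136086075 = -4139.53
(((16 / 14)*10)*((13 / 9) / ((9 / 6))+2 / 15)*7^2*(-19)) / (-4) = 78736 / 27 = 2916.15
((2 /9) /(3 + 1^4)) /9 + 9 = 1459 /162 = 9.01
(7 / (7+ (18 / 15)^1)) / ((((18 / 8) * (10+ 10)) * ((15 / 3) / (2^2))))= 0.02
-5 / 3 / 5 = -1 / 3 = -0.33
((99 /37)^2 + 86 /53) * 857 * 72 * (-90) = -3538528798320 /72557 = -48768951.28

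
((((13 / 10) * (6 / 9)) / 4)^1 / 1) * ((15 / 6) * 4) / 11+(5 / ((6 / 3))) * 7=584 / 33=17.70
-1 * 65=-65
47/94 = 1/2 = 0.50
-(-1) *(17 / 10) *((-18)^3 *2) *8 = -793152 / 5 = -158630.40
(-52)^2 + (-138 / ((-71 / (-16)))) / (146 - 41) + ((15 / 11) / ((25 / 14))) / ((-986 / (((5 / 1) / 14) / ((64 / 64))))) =72871056129 / 26952310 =2703.70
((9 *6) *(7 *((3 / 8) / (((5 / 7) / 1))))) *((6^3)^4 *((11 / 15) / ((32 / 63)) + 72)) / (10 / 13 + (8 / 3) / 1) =15466625556769296 / 1675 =9233806302548.83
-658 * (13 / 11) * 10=-85540 / 11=-7776.36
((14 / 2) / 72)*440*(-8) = -3080 / 9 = -342.22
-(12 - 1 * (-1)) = -13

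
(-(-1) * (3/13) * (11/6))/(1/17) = 187/26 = 7.19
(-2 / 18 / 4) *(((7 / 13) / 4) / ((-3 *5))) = 7 / 28080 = 0.00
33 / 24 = 1.38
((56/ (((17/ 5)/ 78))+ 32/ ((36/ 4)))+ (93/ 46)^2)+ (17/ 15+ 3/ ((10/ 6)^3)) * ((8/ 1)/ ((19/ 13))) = 1001186122727/ 768901500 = 1302.10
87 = 87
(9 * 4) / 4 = 9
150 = 150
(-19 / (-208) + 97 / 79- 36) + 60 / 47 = -25798205 / 772304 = -33.40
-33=-33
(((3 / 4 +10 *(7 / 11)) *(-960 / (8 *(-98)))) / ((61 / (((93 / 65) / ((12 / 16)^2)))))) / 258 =0.00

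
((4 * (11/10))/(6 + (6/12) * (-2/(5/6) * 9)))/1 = -11/12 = -0.92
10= 10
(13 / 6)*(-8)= -52 / 3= -17.33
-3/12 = -1/4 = -0.25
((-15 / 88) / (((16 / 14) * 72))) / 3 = -35 / 50688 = -0.00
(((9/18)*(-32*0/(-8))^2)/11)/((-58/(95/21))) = 0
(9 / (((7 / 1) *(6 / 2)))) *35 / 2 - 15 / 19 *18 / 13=3165 / 494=6.41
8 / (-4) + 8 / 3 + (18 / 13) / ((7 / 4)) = 398 / 273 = 1.46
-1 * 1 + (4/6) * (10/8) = -1/6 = -0.17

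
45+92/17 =857/17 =50.41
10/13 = 0.77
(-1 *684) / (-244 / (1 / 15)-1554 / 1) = 114 / 869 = 0.13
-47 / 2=-23.50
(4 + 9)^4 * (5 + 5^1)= 285610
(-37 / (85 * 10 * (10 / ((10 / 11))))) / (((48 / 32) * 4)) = -37 / 56100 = -0.00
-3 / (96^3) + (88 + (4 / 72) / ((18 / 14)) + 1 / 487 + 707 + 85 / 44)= 11331892110251 / 14218592256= 796.98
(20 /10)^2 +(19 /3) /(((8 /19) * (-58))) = 5207 /1392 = 3.74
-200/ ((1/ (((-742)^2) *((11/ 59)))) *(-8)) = 151405100/ 59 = 2566188.14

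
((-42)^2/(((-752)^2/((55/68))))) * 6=72765/4806784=0.02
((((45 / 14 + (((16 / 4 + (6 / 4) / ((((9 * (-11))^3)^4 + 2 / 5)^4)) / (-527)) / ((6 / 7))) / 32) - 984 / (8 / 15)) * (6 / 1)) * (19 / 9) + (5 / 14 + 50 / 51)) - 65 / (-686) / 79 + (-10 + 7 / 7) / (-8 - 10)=-4404541884225407553095430523469555600759346939023864453969206648590865510866201364603613134107294088893266393 / 188813684849512290759905530219744390964244968507719015254360320394469300385143135503275692394548740105792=-23327.45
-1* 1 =-1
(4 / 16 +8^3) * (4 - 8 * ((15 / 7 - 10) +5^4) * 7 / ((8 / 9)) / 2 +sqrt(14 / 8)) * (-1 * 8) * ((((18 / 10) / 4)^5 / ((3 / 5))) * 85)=3331417565601 / 16000 - 685617939 * sqrt(7) / 128000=208199426.17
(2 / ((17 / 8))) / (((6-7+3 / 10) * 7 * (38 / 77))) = -880 / 2261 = -0.39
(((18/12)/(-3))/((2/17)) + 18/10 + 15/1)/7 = 251/140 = 1.79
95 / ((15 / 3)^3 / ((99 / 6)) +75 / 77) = 11.11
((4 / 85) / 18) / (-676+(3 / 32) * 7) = -0.00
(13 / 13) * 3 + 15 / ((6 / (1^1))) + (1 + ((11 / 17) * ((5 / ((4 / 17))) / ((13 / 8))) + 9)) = 623 / 26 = 23.96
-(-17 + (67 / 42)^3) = 958733 / 74088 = 12.94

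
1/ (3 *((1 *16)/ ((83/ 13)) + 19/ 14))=1162/ 13467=0.09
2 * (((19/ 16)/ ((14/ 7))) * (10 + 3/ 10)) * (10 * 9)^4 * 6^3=173338339500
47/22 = 2.14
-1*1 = -1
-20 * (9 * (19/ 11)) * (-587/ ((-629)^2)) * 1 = 2007540/ 4352051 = 0.46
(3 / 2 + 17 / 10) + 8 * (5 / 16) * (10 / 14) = 349 / 70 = 4.99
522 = 522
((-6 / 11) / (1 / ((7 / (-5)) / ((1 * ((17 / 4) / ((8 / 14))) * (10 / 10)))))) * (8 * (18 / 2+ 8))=768 / 55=13.96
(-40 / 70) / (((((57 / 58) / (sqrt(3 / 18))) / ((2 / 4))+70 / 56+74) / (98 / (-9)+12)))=-5786080 / 682951833+352640 * sqrt(6) / 1593554277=-0.01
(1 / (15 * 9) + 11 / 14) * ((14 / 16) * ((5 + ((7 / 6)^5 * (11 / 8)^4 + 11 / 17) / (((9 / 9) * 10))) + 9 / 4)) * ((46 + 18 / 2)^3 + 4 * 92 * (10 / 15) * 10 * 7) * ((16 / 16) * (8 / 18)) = 1445777172222004201 / 3157785575424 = 457845.26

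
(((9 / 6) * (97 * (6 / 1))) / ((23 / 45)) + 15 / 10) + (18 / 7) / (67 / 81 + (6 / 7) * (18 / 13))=1168267839 / 682870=1710.82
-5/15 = -1/3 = -0.33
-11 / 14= -0.79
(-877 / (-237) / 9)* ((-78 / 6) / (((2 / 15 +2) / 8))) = -57005 / 2844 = -20.04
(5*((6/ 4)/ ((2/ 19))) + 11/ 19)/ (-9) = -5459/ 684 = -7.98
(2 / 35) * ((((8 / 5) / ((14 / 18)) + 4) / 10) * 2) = 424 / 6125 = 0.07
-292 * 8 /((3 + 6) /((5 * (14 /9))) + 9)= -163520 /711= -229.99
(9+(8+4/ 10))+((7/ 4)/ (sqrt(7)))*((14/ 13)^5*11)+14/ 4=1479016*sqrt(7)/ 371293+209/ 10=31.44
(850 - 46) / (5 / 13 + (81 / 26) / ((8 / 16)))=121.53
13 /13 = 1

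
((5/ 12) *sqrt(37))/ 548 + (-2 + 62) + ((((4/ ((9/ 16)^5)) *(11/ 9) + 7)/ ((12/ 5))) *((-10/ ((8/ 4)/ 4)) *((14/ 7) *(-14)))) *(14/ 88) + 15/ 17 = 5 *sqrt(37)/ 6576 + 1056432367930/ 298138401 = 3543.43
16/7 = 2.29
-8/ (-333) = 8/ 333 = 0.02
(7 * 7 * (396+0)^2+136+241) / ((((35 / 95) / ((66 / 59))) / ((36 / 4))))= 86725698246 / 413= 209989584.13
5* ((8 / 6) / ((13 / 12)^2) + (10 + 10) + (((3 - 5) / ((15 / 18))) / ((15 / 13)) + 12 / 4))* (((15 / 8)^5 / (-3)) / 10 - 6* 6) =-224573308227 / 55377920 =-4055.29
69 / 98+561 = 55047 / 98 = 561.70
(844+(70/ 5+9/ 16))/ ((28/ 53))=728061/ 448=1625.14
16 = 16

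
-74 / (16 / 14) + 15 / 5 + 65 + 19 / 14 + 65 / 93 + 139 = 144.31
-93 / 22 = -4.23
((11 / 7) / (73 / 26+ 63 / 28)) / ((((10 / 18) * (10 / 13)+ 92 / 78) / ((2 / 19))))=33462 / 1644013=0.02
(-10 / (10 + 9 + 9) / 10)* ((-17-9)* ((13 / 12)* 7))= 169 / 24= 7.04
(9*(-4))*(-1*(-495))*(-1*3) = 53460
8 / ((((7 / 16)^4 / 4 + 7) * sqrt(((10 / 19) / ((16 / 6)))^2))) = 159383552 / 27561135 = 5.78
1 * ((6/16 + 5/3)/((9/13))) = 637/216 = 2.95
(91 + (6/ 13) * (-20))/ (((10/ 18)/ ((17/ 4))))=162639/ 260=625.53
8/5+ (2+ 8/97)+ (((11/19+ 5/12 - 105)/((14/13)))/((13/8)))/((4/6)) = -11025729/129010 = -85.46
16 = 16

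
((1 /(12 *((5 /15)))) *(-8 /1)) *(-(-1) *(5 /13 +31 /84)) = -823 /546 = -1.51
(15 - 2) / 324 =0.04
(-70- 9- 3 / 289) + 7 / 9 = -203483 / 2601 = -78.23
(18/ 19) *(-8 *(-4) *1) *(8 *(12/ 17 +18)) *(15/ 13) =21980160/ 4199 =5234.62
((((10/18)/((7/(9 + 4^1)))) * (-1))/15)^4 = 28561/1275989841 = 0.00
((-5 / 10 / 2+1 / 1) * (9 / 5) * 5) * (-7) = -189 / 4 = -47.25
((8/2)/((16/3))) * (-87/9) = -29/4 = -7.25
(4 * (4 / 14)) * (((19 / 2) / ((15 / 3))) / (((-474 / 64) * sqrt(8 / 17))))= -608 * sqrt(34) / 8295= -0.43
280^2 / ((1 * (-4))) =-19600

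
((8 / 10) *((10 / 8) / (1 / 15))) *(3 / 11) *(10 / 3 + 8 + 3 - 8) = 285 / 11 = 25.91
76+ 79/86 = 76.92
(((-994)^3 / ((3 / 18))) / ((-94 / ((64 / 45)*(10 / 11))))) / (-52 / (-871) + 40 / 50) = 1316024430560 / 13959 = 94277844.44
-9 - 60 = -69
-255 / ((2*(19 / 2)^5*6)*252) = -170 / 155994237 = -0.00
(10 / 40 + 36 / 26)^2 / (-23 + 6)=-425 / 2704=-0.16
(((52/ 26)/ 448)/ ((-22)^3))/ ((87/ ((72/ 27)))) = -1/ 77815584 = -0.00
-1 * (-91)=91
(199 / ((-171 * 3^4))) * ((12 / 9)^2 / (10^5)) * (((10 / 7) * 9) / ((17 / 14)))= -398 / 147166875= -0.00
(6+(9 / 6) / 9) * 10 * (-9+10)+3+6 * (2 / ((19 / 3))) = 3794 / 57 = 66.56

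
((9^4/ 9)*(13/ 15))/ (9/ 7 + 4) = 22113/ 185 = 119.53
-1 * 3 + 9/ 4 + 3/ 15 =-11/ 20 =-0.55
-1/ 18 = -0.06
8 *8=64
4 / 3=1.33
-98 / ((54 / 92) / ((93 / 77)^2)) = -88412 / 363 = -243.56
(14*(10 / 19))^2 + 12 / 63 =413044 / 7581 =54.48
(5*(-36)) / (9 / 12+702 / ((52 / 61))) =-240 / 1099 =-0.22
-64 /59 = -1.08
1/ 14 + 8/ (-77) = -5/ 154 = -0.03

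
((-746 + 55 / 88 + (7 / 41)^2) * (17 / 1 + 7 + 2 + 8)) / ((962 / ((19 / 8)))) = -87501669 / 1398592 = -62.56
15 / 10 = 3 / 2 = 1.50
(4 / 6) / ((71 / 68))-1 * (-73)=15685 / 213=73.64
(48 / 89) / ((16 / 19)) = 57 / 89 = 0.64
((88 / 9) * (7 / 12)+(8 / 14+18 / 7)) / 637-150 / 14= -1288253 / 120393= -10.70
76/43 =1.77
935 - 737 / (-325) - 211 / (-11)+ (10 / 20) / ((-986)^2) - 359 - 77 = 3617749369519 / 6951201400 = 520.45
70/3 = 23.33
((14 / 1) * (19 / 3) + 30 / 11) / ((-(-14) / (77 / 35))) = 1508 / 105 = 14.36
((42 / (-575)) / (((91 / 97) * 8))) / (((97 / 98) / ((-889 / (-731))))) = -130683 / 10928450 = -0.01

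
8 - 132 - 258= -382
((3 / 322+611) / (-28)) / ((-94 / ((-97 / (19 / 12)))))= -3013305 / 211876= -14.22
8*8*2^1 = 128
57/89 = 0.64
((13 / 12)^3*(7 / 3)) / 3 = 15379 / 15552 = 0.99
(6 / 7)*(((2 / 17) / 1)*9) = 108 / 119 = 0.91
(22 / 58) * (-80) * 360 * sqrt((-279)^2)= -88387200 / 29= -3047834.48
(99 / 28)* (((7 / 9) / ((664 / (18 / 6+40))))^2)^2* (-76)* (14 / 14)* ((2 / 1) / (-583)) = 22280326117 / 3755309360080896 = 0.00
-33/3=-11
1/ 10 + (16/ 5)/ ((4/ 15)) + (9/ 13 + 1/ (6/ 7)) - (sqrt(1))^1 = 2527/ 195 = 12.96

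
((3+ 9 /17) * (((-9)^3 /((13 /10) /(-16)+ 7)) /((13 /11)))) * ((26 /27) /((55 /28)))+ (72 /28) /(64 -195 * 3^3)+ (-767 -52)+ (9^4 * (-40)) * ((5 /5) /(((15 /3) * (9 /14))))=-2096570613279 /25375679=-82621.26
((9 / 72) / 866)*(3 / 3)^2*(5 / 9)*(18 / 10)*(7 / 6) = 7 / 41568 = 0.00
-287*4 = -1148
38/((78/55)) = 26.79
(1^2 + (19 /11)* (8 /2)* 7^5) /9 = 141927 /11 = 12902.45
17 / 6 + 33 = 215 / 6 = 35.83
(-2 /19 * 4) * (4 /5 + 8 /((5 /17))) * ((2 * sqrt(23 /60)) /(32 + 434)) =-112 * sqrt(345) /66405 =-0.03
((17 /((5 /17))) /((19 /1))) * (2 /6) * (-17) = -17.24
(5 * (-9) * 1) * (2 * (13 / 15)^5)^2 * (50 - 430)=41908981522096 / 2562890625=16352.23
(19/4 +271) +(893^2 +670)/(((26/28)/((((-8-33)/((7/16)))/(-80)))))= 261854727/260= 1007133.57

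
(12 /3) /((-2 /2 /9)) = -36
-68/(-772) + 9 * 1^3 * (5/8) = 8821/1544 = 5.71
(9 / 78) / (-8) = -3 / 208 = -0.01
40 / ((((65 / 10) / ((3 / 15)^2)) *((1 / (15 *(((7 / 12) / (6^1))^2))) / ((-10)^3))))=-12250 / 351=-34.90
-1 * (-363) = 363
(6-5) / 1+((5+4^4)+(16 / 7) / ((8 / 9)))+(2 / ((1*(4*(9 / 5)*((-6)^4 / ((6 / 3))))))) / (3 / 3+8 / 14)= 237619253 / 898128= 264.57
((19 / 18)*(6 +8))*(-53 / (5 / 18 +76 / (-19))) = 14098 / 67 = 210.42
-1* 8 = -8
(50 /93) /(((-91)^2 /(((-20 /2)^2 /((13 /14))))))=10000 /1430247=0.01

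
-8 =-8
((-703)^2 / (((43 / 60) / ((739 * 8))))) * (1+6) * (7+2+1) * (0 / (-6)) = 0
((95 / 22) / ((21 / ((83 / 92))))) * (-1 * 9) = -23655 / 14168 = -1.67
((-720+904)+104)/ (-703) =-288/ 703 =-0.41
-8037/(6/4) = -5358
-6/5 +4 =14/5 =2.80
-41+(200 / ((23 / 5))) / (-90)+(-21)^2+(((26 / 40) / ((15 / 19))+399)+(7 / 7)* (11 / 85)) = 281333371 / 351900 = 799.47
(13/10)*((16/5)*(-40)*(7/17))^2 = 5218304/1445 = 3611.28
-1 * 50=-50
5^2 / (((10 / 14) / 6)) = 210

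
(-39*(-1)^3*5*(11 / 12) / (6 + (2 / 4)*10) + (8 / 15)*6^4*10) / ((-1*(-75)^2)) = -27713 / 22500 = -1.23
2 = 2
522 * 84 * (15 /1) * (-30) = -19731600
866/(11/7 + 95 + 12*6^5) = 3031/326930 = 0.01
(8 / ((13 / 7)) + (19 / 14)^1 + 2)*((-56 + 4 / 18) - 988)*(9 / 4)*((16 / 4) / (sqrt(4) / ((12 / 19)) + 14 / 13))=-5616270 / 331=-16967.58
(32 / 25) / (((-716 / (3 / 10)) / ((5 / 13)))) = -12 / 58175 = -0.00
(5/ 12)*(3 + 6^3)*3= 1095/ 4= 273.75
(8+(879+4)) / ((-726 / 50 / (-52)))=35100 / 11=3190.91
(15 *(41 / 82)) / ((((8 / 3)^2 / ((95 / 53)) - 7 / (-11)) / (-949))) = -133880175 / 86594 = -1546.07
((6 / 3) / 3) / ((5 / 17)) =34 / 15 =2.27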